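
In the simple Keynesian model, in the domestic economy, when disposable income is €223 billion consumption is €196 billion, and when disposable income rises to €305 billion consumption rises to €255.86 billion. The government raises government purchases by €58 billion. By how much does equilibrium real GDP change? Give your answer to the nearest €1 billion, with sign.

MPC = ΔC/ΔYd = (255.86 − 196)/(305 − 223) = 59.86/82 = 0.73.
Expenditure multiplier = 1/(1 − MPC) = 1/(1 − 0.73) = 1/0.27 ≈ 3.704.
ΔY = k × ΔG = (+€58 billion) / 0.27 ≈ +€215 billion.

+€215 billion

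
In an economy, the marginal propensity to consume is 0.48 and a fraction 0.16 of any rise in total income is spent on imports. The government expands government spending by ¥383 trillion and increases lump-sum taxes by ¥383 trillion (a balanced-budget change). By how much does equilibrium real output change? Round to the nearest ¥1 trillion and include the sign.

+¥293 trillion

Expenditure multiplier = 1/(1 − c + m) = 1/(1 − 0.48 + 0.16) = 1/0.68 ≈ 1.471.
ΔG contributes k·ΔG = (+¥383 trillion) / 0.68 ≈ +¥563.2 trillion.
ΔT of +¥383 trillion changes first-round spending by −c·ΔT = −¥183.84 trillion, contributing k·(−c·ΔT) = (−¥183.84 trillion) / 0.68 ≈ −¥270.4 trillion.
Net ΔY = k(ΔG − c·ΔT) = (+¥199.16 trillion) / 0.68 ≈ +¥293 trillion.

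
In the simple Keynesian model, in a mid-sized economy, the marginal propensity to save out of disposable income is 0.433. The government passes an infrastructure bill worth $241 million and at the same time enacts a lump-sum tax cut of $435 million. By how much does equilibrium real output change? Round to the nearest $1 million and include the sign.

MPC = 1 − MPS = 1 − 0.433 = 0.567.
Expenditure multiplier = 1/(1 − MPC) = 1/(1 − 0.567) = 1/0.433 ≈ 2.309.
ΔG contributes k·ΔG = (+$241 million) / 0.433 ≈ +$556.6 million.
ΔT of −$435 million changes first-round spending by −c·ΔT = +$246.645 million, contributing k·(−c·ΔT) = (+$246.645 million) / 0.433 ≈ +$569.6 million.
Net ΔY = k(ΔG − c·ΔT) = (+$487.645 million) / 0.433 ≈ +$1,126 million.

+$1,126 million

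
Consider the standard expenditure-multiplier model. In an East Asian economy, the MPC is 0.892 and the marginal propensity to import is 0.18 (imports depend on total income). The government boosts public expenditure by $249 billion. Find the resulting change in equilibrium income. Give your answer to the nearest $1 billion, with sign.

+$865 billion

Spending multiplier = 1/(1 − c + m) = 1/(1 − 0.892 + 0.18) = 1/0.288 ≈ 3.472.
ΔY = k × ΔG = (+$249 billion) / 0.288 ≈ +$865 billion.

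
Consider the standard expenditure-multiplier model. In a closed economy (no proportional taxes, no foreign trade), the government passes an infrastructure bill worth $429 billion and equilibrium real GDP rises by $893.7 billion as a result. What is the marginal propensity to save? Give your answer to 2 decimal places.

0.48

Implied spending multiplier k = ΔY/ΔG = 893.7/429 ≈ 2.0832.
Since k = 1/(1 − MPC), MPC = 1 − 1/k = 1 − ΔG/ΔY = 1 − 429/893.7 ≈ 0.52.
MPS = 1 − MPC = 0.48.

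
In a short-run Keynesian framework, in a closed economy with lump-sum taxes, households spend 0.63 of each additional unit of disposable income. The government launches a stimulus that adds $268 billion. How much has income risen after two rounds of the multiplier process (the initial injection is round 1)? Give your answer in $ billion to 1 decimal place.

Round 1 adds ΔG = $268 billion; each later round is MPC = 0.63 times the previous.
After 2 rounds: 268 + 168.84 = ΔG·(1 − c^2)/(1 − c) = 268 × (1 − 0.3969)/0.37 ≈ $436.8 billion.

$436.8 billion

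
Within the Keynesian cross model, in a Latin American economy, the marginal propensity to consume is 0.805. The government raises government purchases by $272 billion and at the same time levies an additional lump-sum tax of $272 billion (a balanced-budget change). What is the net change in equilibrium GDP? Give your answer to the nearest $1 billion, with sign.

+$272 billion

Expenditure multiplier = 1/(1 − MPC) = 1/(1 − 0.805) = 1/0.195 ≈ 5.128.
ΔG contributes k·ΔG = (+$272 billion) / 0.195 ≈ +$1,394.9 billion.
ΔT of +$272 billion changes first-round spending by −c·ΔT = −$218.96 billion, contributing k·(−c·ΔT) = (−$218.96 billion) / 0.195 ≈ −$1,122.9 billion.
With ΔG = ΔT and no other leakages, the balanced-budget multiplier is 1, so ΔY = ΔG = +$272 billion.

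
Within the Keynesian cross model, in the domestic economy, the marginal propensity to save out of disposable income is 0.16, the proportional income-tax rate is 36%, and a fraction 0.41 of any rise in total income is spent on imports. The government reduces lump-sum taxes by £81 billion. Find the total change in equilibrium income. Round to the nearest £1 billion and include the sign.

+£78 billion

MPC = 1 − MPS = 1 − 0.16 = 0.84.
A lump-sum tax change of −£81 billion shifts disposable income by +£81 billion; first-round consumption changes by −c × ΔT = −0.84 × (−£81 billion) = +£68.04 billion.
Expenditure multiplier = 1/(1 − c(1−t) + m) = 1/(1 − 0.84×0.64 + 0.41) = 1/0.8724 ≈ 1.146.
The tax multiplier is −c × k ≈ −0.963, so ΔY = k × (−c·ΔT) = (+£68.04 billion) / 0.8724 ≈ +£78 billion.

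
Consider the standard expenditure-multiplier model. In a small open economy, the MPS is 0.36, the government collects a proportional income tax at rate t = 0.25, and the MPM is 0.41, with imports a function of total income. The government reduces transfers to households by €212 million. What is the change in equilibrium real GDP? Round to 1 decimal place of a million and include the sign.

−€145.9 million

MPC = 1 − MPS = 1 − 0.36 = 0.64.
The transfer change shifts disposable income by −€212 million, so first-round consumption changes by c·ΔTR = 0.64 × (−€212 million) = −€135.68 million.
Expenditure multiplier = 1/(1 − c(1−t) + m) = 1/(1 − 0.64×0.75 + 0.41) = 1/0.93 ≈ 1.075.
The transfer multiplier is c × k ≈ 0.688, so ΔY = k × (c·ΔTR) = (−€135.68 million) / 0.93 ≈ −€145.9 million.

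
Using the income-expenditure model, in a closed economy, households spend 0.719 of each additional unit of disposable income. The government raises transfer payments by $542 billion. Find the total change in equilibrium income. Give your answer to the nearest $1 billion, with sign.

The transfer change shifts disposable income by +$542 billion, so first-round consumption changes by c·ΔTR = 0.719 × (+$542 billion) = +$389.698 billion.
Expenditure multiplier = 1/(1 − MPC) = 1/(1 − 0.719) = 1/0.281 ≈ 3.559.
The transfer multiplier is c × k ≈ 2.559, so ΔY = k × (c·ΔTR) = (+$389.698 billion) / 0.281 ≈ +$1,387 billion.

+$1,387 billion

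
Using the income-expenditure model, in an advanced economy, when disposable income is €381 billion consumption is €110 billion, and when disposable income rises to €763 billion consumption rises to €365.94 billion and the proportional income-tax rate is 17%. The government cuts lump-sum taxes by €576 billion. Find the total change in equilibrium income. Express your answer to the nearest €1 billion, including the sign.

MPC = ΔC/ΔYd = (365.94 − 110)/(763 − 381) = 255.94/382 = 0.67.
A lump-sum tax change of −€576 billion shifts disposable income by +€576 billion; first-round consumption changes by −c × ΔT = −0.67 × (−€576 billion) = +€385.92 billion.
Expenditure multiplier = 1/(1 − c(1−t)) = 1/(1 − 0.67×0.83) = 1/0.4439 ≈ 2.253.
The tax multiplier is −c × k ≈ −1.509, so ΔY = k × (−c·ΔT) = (+€385.92 billion) / 0.4439 ≈ +€869 billion.

+€869 billion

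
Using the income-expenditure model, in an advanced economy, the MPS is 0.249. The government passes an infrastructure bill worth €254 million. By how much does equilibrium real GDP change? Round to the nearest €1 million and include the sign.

+€1,020 million

MPC = 1 − MPS = 1 − 0.249 = 0.751.
Expenditure multiplier = 1/(1 − MPC) = 1/(1 − 0.751) = 1/0.249 ≈ 4.016.
ΔY = k × ΔG = (+€254 million) / 0.249 ≈ +€1,020 million.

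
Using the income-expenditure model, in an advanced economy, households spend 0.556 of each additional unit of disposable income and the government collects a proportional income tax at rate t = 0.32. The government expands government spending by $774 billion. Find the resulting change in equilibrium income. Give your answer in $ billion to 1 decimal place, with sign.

Expenditure multiplier = 1/(1 − c(1−t)) = 1/(1 − 0.556×0.68) = 1/0.62192 ≈ 1.608.
ΔY = k × ΔG = (+$774 billion) / 0.62192 ≈ +$1,244.5 billion.

+$1,244.5 billion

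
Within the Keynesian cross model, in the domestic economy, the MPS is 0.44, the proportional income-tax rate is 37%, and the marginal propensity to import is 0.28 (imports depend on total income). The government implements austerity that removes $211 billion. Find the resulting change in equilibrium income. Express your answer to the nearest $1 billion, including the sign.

MPC = 1 − MPS = 1 − 0.44 = 0.56.
Government-spending multiplier = 1/(1 − c(1−t) + m) = 1/(1 − 0.56×0.63 + 0.28) = 1/0.9272 ≈ 1.079.
ΔY = k × ΔG = (−$211 billion) / 0.9272 ≈ −$228 billion.

−$228 billion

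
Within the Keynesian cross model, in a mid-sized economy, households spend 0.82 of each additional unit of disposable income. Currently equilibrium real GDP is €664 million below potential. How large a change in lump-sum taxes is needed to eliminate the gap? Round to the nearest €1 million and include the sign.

−€146 million

Spending multiplier = 1/(1 − MPC) = 1/(1 − 0.82) = 1/0.18 ≈ 5.556.
Tax multiplier = −c·k = −0.82/0.18 ≈ −4.556. Need ΔY = +€664 million, so ΔT = ΔY/(−c·k) = −(+€664 million) × 0.18 / 0.82 ≈ −€146 million.
The government should cut lump-sum taxes by €146 million.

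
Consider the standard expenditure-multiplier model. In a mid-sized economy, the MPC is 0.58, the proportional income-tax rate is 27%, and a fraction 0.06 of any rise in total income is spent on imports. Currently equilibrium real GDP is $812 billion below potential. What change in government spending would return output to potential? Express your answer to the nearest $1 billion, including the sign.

+$517 billion

Spending multiplier = 1/(1 − c(1−t) + m) = 1/(1 − 0.58×0.73 + 0.06) = 1/0.6366 ≈ 1.571.
Need ΔY = +$812 billion, so ΔG = ΔY/k = (+$812 billion) × 0.6366 ≈ +$517 billion.
The government should increase government spending by $517 billion.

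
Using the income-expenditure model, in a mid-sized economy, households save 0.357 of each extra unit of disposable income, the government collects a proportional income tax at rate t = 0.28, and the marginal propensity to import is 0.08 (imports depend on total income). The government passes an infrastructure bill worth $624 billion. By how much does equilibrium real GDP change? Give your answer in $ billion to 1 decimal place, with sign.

+$1,011.3 billion

MPC = 1 − MPS = 1 − 0.357 = 0.643.
Spending multiplier = 1/(1 − c(1−t) + m) = 1/(1 − 0.643×0.72 + 0.08) = 1/0.61704 ≈ 1.621.
ΔY = k × ΔG = (+$624 billion) / 0.61704 ≈ +$1,011.3 billion.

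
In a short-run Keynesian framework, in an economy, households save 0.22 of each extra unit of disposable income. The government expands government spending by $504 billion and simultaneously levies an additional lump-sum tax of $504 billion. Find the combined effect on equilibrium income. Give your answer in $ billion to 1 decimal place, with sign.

+$504.0 billion

MPC = 1 − MPS = 1 − 0.22 = 0.78.
Expenditure multiplier = 1/(1 − MPC) = 1/(1 − 0.78) = 1/0.22 ≈ 4.545.
ΔG contributes k·ΔG = (+$504 billion) / 0.22 ≈ +$2,290.9 billion.
ΔT of +$504 billion changes first-round spending by −c·ΔT = −$393.12 billion, contributing k·(−c·ΔT) = (−$393.12 billion) / 0.22 ≈ −$1,786.9 billion.
With ΔG = ΔT and no other leakages, the balanced-budget multiplier is 1, so ΔY = ΔG = +$504 billion.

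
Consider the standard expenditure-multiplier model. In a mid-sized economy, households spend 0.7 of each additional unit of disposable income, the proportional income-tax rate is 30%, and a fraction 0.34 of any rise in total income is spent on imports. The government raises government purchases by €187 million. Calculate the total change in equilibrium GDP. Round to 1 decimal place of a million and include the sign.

Government-spending multiplier = 1/(1 − c(1−t) + m) = 1/(1 − 0.7×0.7 + 0.34) = 1/0.85 ≈ 1.176.
ΔY = k × ΔG = (+€187 million) / 0.85 = +€220 million.

+€220.0 million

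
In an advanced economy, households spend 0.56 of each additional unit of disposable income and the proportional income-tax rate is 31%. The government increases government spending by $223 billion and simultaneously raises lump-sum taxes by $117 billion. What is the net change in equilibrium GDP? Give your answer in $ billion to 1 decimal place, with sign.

Expenditure multiplier = 1/(1 − c(1−t)) = 1/(1 − 0.56×0.69) = 1/0.6136 ≈ 1.63.
ΔG contributes k·ΔG = (+$223 billion) / 0.6136 ≈ +$363.4 billion.
ΔT of +$117 billion changes first-round spending by −c·ΔT = −$65.52 billion, contributing k·(−c·ΔT) = (−$65.52 billion) / 0.6136 ≈ −$106.8 billion.
Net ΔY = k(ΔG − c·ΔT) = (+$157.48 billion) / 0.6136 ≈ +$256.6 billion.

+$256.6 billion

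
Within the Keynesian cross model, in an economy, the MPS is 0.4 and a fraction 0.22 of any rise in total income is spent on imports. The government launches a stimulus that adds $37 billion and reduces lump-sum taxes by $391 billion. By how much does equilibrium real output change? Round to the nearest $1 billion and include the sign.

+$438 billion

MPC = 1 − MPS = 1 − 0.4 = 0.6.
Expenditure multiplier = 1/(1 − c + m) = 1/(1 − 0.6 + 0.22) = 1/0.62 ≈ 1.613.
ΔG contributes k·ΔG = (+$37 billion) / 0.62 ≈ +$59.7 billion.
ΔT of −$391 billion changes first-round spending by −c·ΔT = +$234.6 billion, contributing k·(−c·ΔT) = (+$234.6 billion) / 0.62 ≈ +$378.4 billion.
Net ΔY = k(ΔG − c·ΔT) = (+$271.6 billion) / 0.62 ≈ +$438 billion.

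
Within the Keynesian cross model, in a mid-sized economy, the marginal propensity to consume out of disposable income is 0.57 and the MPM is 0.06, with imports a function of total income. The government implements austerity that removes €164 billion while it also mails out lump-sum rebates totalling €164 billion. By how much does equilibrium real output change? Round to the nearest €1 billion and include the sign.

−€144 billion

Expenditure multiplier = 1/(1 − c + m) = 1/(1 − 0.57 + 0.06) = 1/0.49 ≈ 2.041.
ΔG contributes k·ΔG = (−€164 billion) / 0.49 ≈ −€334.7 billion.
ΔT of −€164 billion changes first-round spending by −c·ΔT = +€93.48 billion, contributing k·(−c·ΔT) = (+€93.48 billion) / 0.49 ≈ +€190.8 billion.
Net ΔY = k(ΔG − c·ΔT) = (−€70.52 billion) / 0.49 ≈ −€144 billion.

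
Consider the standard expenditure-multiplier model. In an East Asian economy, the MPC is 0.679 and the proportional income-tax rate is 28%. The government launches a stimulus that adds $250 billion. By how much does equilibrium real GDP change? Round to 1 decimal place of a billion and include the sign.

Expenditure multiplier = 1/(1 − c(1−t)) = 1/(1 − 0.679×0.72) = 1/0.51112 ≈ 1.956.
ΔY = k × ΔG = (+$250 billion) / 0.51112 ≈ +$489.1 billion.

+$489.1 billion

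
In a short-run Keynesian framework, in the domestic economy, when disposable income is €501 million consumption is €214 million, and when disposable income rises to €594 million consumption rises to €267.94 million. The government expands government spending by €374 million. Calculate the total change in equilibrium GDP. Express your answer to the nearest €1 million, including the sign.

MPC = ΔC/ΔYd = (267.94 − 214)/(594 − 501) = 53.94/93 = 0.58.
Spending multiplier = 1/(1 − MPC) = 1/(1 − 0.58) = 1/0.42 ≈ 2.381.
ΔY = k × ΔG = (+€374 million) / 0.42 ≈ +€890 million.

+€890 million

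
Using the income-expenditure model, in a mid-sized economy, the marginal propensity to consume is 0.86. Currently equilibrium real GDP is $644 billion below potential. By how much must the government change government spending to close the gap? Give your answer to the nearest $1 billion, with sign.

Spending multiplier = 1/(1 − MPC) = 1/(1 − 0.86) = 1/0.14 ≈ 7.143.
Need ΔY = +$644 billion, so ΔG = ΔY/k = (+$644 billion) × 0.14 ≈ +$90 billion.
The government should increase government spending by $90 billion.

+$90 billion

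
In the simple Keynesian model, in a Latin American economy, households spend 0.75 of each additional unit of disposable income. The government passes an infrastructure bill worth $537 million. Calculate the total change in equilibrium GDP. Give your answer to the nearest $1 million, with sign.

+$2,148 million

Expenditure multiplier = 1/(1 − MPC) = 1/(1 − 0.75) = 1/0.25 = 4.
ΔY = k × ΔG = (+$537 million) / 0.25 = +$2,148 million.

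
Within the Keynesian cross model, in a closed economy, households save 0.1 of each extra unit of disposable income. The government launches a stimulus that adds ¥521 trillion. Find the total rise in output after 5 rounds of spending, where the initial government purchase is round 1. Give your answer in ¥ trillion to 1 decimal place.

¥2,133.5 trillion

MPC = 1 − MPS = 1 − 0.1 = 0.9.
Round 1 adds ΔG = ¥521 trillion; each later round is MPC = 0.9 times the previous.
After 5 rounds: 521 + 468.9 + 422.01 + 379.809 + 341.8281 = ΔG·(1 − c^5)/(1 − c) = 521 × (1 − 0.59049)/0.1 ≈ ¥2,133.5 trillion.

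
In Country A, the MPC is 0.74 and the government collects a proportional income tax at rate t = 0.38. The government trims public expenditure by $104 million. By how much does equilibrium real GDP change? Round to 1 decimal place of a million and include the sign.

Spending multiplier = 1/(1 − c(1−t)) = 1/(1 − 0.74×0.62) = 1/0.5412 ≈ 1.848.
ΔY = k × ΔG = (−$104 million) / 0.5412 ≈ −$192.2 million.

−$192.2 million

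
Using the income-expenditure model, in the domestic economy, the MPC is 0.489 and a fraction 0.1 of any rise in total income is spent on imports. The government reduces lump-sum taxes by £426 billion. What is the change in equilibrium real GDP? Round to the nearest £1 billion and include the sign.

+£341 billion

A lump-sum tax change of −£426 billion shifts disposable income by +£426 billion; first-round consumption changes by −c × ΔT = −0.489 × (−£426 billion) = +£208.314 billion.
Expenditure multiplier = 1/(1 − c + m) = 1/(1 − 0.489 + 0.1) = 1/0.611 ≈ 1.637.
The tax multiplier is −c × k ≈ −0.8, so ΔY = k × (−c·ΔT) = (+£208.314 billion) / 0.611 ≈ +£341 billion.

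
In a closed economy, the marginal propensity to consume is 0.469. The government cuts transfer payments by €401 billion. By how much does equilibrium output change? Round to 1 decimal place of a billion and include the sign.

The transfer change shifts disposable income by −€401 billion, so first-round consumption changes by c·ΔTR = 0.469 × (−€401 billion) = −€188.069 billion.
Expenditure multiplier = 1/(1 − MPC) = 1/(1 − 0.469) = 1/0.531 ≈ 1.883.
The transfer multiplier is c × k ≈ 0.883, so ΔY = k × (c·ΔTR) = (−€188.069 billion) / 0.531 ≈ −€354.2 billion.

−€354.2 billion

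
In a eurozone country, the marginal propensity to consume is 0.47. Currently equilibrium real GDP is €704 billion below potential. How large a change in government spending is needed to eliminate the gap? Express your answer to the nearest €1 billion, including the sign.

+€373 billion

Spending multiplier = 1/(1 − MPC) = 1/(1 − 0.47) = 1/0.53 ≈ 1.887.
Need ΔY = +€704 billion, so ΔG = ΔY/k = (+€704 billion) × 0.53 ≈ +€373 billion.
The government should increase government spending by €373 billion.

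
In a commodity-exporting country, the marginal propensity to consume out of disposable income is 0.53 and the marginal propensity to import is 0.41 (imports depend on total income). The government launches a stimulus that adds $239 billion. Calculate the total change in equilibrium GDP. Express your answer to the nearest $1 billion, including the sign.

Spending multiplier = 1/(1 − c + m) = 1/(1 − 0.53 + 0.41) = 1/0.88 ≈ 1.136.
ΔY = k × ΔG = (+$239 billion) / 0.88 ≈ +$272 billion.

+$272 billion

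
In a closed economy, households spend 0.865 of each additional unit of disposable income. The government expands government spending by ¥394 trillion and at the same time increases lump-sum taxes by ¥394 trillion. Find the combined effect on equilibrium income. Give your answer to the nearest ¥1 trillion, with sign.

Expenditure multiplier = 1/(1 − MPC) = 1/(1 − 0.865) = 1/0.135 ≈ 7.407.
ΔG contributes k·ΔG = (+¥394 trillion) / 0.135 ≈ +¥2,918.5 trillion.
ΔT of +¥394 trillion changes first-round spending by −c·ΔT = −¥340.81 trillion, contributing k·(−c·ΔT) = (−¥340.81 trillion) / 0.135 ≈ −¥2,524.5 trillion.
With ΔG = ΔT and no other leakages, the balanced-budget multiplier is 1, so ΔY = ΔG = +¥394 trillion.

+¥394 trillion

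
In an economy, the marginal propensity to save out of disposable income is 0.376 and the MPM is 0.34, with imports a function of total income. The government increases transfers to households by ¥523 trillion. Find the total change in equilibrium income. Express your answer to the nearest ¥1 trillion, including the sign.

+¥456 trillion

MPC = 1 − MPS = 1 − 0.376 = 0.624.
The transfer change shifts disposable income by +¥523 trillion, so first-round consumption changes by c·ΔTR = 0.624 × (+¥523 trillion) = +¥326.352 trillion.
Expenditure multiplier = 1/(1 − c + m) = 1/(1 − 0.624 + 0.34) = 1/0.716 ≈ 1.397.
The transfer multiplier is c × k ≈ 0.872, so ΔY = k × (c·ΔTR) = (+¥326.352 trillion) / 0.716 ≈ +¥456 trillion.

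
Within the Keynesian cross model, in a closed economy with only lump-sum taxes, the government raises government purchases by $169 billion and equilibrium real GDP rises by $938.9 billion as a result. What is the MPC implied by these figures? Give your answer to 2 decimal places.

Implied spending multiplier k = ΔY/ΔG = 938.9/169 ≈ 5.5556.
Since k = 1/(1 − MPC), MPC = 1 − 1/k = 1 − ΔG/ΔY = 1 − 169/938.9 ≈ 0.82.

0.82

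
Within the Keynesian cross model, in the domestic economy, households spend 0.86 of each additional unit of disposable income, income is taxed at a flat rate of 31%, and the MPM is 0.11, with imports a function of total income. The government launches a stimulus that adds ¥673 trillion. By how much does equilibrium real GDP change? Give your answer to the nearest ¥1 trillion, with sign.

+¥1,303 trillion

Government-spending multiplier = 1/(1 − c(1−t) + m) = 1/(1 − 0.86×0.69 + 0.11) = 1/0.5166 ≈ 1.936.
ΔY = k × ΔG = (+¥673 trillion) / 0.5166 ≈ +¥1,303 trillion.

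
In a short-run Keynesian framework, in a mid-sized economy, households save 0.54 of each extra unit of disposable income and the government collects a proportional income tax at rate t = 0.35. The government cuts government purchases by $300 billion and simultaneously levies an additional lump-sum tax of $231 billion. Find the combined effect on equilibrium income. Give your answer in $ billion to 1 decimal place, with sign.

MPC = 1 − MPS = 1 − 0.54 = 0.46.
Expenditure multiplier = 1/(1 − c(1−t)) = 1/(1 − 0.46×0.65) = 1/0.701 ≈ 1.427.
ΔG contributes k·ΔG = (−$300 billion) / 0.701 ≈ −$428 billion.
ΔT of +$231 billion changes first-round spending by −c·ΔT = −$106.26 billion, contributing k·(−c·ΔT) = (−$106.26 billion) / 0.701 ≈ −$151.6 billion.
Net ΔY = k(ΔG − c·ΔT) = (−$406.26 billion) / 0.701 ≈ −$579.5 billion.

−$579.5 billion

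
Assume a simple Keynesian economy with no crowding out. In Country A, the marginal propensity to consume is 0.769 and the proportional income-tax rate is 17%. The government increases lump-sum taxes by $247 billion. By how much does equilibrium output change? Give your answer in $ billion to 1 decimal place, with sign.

−$525.1 billion

A lump-sum tax change of +$247 billion shifts disposable income by −$247 billion; first-round consumption changes by −c × ΔT = −0.769 × (+$247 billion) = −$189.943 billion.
Expenditure multiplier = 1/(1 − c(1−t)) = 1/(1 − 0.769×0.83) = 1/0.36173 ≈ 2.764.
The tax multiplier is −c × k ≈ −2.126, so ΔY = k × (−c·ΔT) = (−$189.943 billion) / 0.36173 ≈ −$525.1 billion.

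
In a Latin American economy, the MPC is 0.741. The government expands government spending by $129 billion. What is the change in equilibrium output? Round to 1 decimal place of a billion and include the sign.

Expenditure multiplier = 1/(1 − MPC) = 1/(1 − 0.741) = 1/0.259 ≈ 3.861.
ΔY = k × ΔG = (+$129 billion) / 0.259 ≈ +$498.1 billion.

+$498.1 billion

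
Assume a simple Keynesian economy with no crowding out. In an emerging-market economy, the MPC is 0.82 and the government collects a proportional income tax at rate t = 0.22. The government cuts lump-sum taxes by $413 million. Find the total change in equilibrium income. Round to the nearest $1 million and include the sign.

+$940 million

A lump-sum tax change of −$413 million shifts disposable income by +$413 million; first-round consumption changes by −c × ΔT = −0.82 × (−$413 million) = +$338.66 million.
Expenditure multiplier = 1/(1 − c(1−t)) = 1/(1 − 0.82×0.78) = 1/0.3604 ≈ 2.775.
The tax multiplier is −c × k ≈ −2.275, so ΔY = k × (−c·ΔT) = (+$338.66 million) / 0.3604 ≈ +$940 million.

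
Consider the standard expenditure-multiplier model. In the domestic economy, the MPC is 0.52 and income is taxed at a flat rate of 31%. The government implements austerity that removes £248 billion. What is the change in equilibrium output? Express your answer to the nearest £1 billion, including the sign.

Government-spending multiplier = 1/(1 − c(1−t)) = 1/(1 − 0.52×0.69) = 1/0.6412 ≈ 1.56.
ΔY = k × ΔG = (−£248 billion) / 0.6412 ≈ −£387 billion.

−£387 billion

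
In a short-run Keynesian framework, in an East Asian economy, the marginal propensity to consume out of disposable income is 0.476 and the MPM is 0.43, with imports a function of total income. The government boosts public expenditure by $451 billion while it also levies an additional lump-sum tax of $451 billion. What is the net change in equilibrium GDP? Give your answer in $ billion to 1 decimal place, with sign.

+$247.7 billion

Expenditure multiplier = 1/(1 − c + m) = 1/(1 − 0.476 + 0.43) = 1/0.954 ≈ 1.048.
ΔG contributes k·ΔG = (+$451 billion) / 0.954 ≈ +$472.7 billion.
ΔT of +$451 billion changes first-round spending by −c·ΔT = −$214.676 billion, contributing k·(−c·ΔT) = (−$214.676 billion) / 0.954 ≈ −$225 billion.
Net ΔY = k(ΔG − c·ΔT) = (+$236.324 billion) / 0.954 ≈ +$247.7 billion.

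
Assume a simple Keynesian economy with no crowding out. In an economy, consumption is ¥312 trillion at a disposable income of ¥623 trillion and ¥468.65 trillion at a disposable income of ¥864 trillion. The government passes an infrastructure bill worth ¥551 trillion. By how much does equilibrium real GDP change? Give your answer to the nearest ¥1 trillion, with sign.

+¥1,574 trillion

MPC = ΔC/ΔYd = (468.65 − 312)/(864 − 623) = 156.65/241 = 0.65.
Spending multiplier = 1/(1 − MPC) = 1/(1 − 0.65) = 1/0.35 ≈ 2.857.
ΔY = k × ΔG = (+¥551 trillion) / 0.35 ≈ +¥1,574 trillion.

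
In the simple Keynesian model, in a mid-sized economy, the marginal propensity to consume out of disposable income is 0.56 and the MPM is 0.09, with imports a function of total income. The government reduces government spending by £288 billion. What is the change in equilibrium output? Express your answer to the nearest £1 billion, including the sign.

−£543 billion

Expenditure multiplier = 1/(1 − c + m) = 1/(1 − 0.56 + 0.09) = 1/0.53 ≈ 1.887.
ΔY = k × ΔG = (−£288 billion) / 0.53 ≈ −£543 billion.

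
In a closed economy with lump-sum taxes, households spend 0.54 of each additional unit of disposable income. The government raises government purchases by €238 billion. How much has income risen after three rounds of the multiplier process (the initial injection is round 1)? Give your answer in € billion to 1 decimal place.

€435.9 billion

Round 1 adds ΔG = €238 billion; each later round is MPC = 0.54 times the previous.
After 3 rounds: 238 + 128.52 + 69.4008 = ΔG·(1 − c^3)/(1 − c) = 238 × (1 − 0.157464)/0.46 ≈ €435.9 billion.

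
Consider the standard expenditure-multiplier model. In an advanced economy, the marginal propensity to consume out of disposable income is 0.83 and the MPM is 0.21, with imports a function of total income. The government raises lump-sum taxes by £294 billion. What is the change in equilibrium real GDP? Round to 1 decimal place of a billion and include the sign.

A lump-sum tax change of +£294 billion shifts disposable income by −£294 billion; first-round consumption changes by −c × ΔT = −0.83 × (+£294 billion) = −£244.02 billion.
Expenditure multiplier = 1/(1 − c + m) = 1/(1 − 0.83 + 0.21) = 1/0.38 ≈ 2.632.
The tax multiplier is −c × k ≈ −2.184, so ΔY = k × (−c·ΔT) = (−£244.02 billion) / 0.38 ≈ −£642.2 billion.

−£642.2 billion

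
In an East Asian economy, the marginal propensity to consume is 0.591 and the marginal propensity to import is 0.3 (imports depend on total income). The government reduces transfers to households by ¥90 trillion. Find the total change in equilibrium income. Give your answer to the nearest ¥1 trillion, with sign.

The transfer change shifts disposable income by −¥90 trillion, so first-round consumption changes by c·ΔTR = 0.591 × (−¥90 trillion) = −¥53.19 trillion.
Expenditure multiplier = 1/(1 − c + m) = 1/(1 − 0.591 + 0.3) = 1/0.709 ≈ 1.41.
The transfer multiplier is c × k ≈ 0.834, so ΔY = k × (c·ΔTR) = (−¥53.19 trillion) / 0.709 ≈ −¥75 trillion.

−¥75 trillion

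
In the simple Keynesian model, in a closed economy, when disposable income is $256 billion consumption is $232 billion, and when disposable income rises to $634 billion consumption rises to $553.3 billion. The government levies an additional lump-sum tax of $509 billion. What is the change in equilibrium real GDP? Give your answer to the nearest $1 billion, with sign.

MPC = ΔC/ΔYd = (553.3 − 232)/(634 − 256) = 321.3/378 = 0.85.
A lump-sum tax change of +$509 billion shifts disposable income by −$509 billion; first-round consumption changes by −c × ΔT = −0.85 × (+$509 billion) = −$432.65 billion.
Expenditure multiplier = 1/(1 − MPC) = 1/(1 − 0.85) = 1/0.15 ≈ 6.667.
The tax multiplier is −c × k ≈ −5.667, so ΔY = k × (−c·ΔT) = (−$432.65 billion) / 0.15 ≈ −$2,884 billion.

−$2,884 billion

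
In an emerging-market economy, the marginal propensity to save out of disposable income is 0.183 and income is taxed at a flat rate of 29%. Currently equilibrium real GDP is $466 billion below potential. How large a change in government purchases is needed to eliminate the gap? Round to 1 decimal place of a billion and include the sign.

+$195.7 billion

MPC = 1 − MPS = 1 − 0.183 = 0.817.
Spending multiplier = 1/(1 − c(1−t)) = 1/(1 − 0.817×0.71) = 1/0.41993 ≈ 2.381.
Need ΔY = +$466 billion, so ΔG = ΔY/k = (+$466 billion) × 0.41993 ≈ +$195.7 billion.
The government should increase government purchases by $195.7 billion.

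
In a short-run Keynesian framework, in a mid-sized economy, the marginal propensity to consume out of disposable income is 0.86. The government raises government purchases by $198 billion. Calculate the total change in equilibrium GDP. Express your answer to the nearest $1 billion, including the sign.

+$1,414 billion

Government-spending multiplier = 1/(1 − MPC) = 1/(1 − 0.86) = 1/0.14 ≈ 7.143.
ΔY = k × ΔG = (+$198 billion) / 0.14 ≈ +$1,414 billion.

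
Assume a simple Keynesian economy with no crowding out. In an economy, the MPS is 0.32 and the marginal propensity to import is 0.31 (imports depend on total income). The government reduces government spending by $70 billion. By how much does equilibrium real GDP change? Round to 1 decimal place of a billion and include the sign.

−$111.1 billion

MPC = 1 − MPS = 1 − 0.32 = 0.68.
Spending multiplier = 1/(1 − c + m) = 1/(1 − 0.68 + 0.31) = 1/0.63 ≈ 1.587.
ΔY = k × ΔG = (−$70 billion) / 0.63 ≈ −$111.1 billion.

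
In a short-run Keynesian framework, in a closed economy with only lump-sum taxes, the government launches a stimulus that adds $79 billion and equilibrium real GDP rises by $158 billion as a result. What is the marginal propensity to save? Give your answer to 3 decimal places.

Implied spending multiplier k = ΔY/ΔG = 158/79 = 2.
Since k = 1/(1 − MPC), MPC = 1 − 1/k = 1 − ΔG/ΔY = 1 − 79/158 = 0.500.
MPS = 1 − MPC = 0.500.

0.500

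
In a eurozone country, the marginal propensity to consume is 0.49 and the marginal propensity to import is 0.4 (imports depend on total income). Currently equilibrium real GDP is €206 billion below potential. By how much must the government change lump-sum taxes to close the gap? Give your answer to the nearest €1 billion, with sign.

Spending multiplier = 1/(1 − c + m) = 1/(1 − 0.49 + 0.4) = 1/0.91 ≈ 1.099.
Tax multiplier = −c·k = −0.49/0.91 ≈ −0.538. Need ΔY = +€206 billion, so ΔT = ΔY/(−c·k) = −(+€206 billion) × 0.91 / 0.49 ≈ −€383 billion.
The government should cut lump-sum taxes by €383 billion.

−€383 billion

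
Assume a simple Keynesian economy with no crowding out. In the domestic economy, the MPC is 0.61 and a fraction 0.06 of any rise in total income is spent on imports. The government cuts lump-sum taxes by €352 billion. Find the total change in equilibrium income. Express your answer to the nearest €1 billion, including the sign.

A lump-sum tax change of −€352 billion shifts disposable income by +€352 billion; first-round consumption changes by −c × ΔT = −0.61 × (−€352 billion) = +€214.72 billion.
Expenditure multiplier = 1/(1 − c + m) = 1/(1 − 0.61 + 0.06) = 1/0.45 ≈ 2.222.
The tax multiplier is −c × k ≈ −1.356, so ΔY = k × (−c·ΔT) = (+€214.72 billion) / 0.45 ≈ +€477 billion.

+€477 billion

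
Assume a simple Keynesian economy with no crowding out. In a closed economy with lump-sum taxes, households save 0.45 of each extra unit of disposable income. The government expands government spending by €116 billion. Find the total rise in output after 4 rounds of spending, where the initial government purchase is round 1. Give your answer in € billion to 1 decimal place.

MPC = 1 − MPS = 1 − 0.45 = 0.55.
Round 1 adds ΔG = €116 billion; each later round is MPC = 0.55 times the previous.
After 4 rounds: 116 + 63.8 + 35.09 + 19.2995 = ΔG·(1 − c^4)/(1 − c) = 116 × (1 − 0.09150625)/0.45 ≈ €234.2 billion.

€234.2 billion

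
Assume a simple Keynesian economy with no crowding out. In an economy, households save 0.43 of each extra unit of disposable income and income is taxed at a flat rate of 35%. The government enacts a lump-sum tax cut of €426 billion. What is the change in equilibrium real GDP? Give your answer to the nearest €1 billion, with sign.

MPC = 1 − MPS = 1 − 0.43 = 0.57.
A lump-sum tax change of −€426 billion shifts disposable income by +€426 billion; first-round consumption changes by −c × ΔT = −0.57 × (−€426 billion) = +€242.82 billion.
Expenditure multiplier = 1/(1 − c(1−t)) = 1/(1 − 0.57×0.65) = 1/0.6295 ≈ 1.589.
The tax multiplier is −c × k ≈ −0.905, so ΔY = k × (−c·ΔT) = (+€242.82 billion) / 0.6295 ≈ +€386 billion.

+€386 billion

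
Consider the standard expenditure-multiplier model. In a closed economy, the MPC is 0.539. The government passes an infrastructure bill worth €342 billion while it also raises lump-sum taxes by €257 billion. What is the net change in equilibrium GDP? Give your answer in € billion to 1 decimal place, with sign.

Expenditure multiplier = 1/(1 − MPC) = 1/(1 − 0.539) = 1/0.461 ≈ 2.169.
ΔG contributes k·ΔG = (+€342 billion) / 0.461 ≈ +€741.9 billion.
ΔT of +€257 billion changes first-round spending by −c·ΔT = −€138.523 billion, contributing k·(−c·ΔT) = (−€138.523 billion) / 0.461 ≈ −€300.5 billion.
Net ΔY = k(ΔG − c·ΔT) = (+€203.477 billion) / 0.461 ≈ +€441.4 billion.

+€441.4 billion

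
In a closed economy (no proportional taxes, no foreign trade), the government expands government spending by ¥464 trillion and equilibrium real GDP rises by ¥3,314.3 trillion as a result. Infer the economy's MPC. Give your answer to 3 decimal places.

Implied spending multiplier k = ΔY/ΔG = 3,314.3/464 ≈ 7.1429.
Since k = 1/(1 − MPC), MPC = 1 − 1/k = 1 − ΔG/ΔY = 1 − 464/3,314.3 ≈ 0.860.

0.860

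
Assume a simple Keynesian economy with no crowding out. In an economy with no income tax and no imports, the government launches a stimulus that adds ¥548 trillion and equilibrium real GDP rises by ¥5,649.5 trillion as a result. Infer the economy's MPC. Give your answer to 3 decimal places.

0.903

Implied spending multiplier k = ΔY/ΔG = 5,649.5/548 ≈ 10.3093.
Since k = 1/(1 − MPC), MPC = 1 − 1/k = 1 − ΔG/ΔY = 1 − 548/5,649.5 ≈ 0.903.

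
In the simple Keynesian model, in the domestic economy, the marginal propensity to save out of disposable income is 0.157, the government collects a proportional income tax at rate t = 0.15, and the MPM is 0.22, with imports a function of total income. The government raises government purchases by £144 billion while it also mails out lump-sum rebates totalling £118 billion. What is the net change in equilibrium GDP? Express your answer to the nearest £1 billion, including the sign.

MPC = 1 − MPS = 1 − 0.157 = 0.843.
Expenditure multiplier = 1/(1 − c(1−t) + m) = 1/(1 − 0.843×0.85 + 0.22) = 1/0.50345 ≈ 1.986.
ΔG contributes k·ΔG = (+£144 billion) / 0.50345 ≈ +£286 billion.
ΔT of −£118 billion changes first-round spending by −c·ΔT = +£99.474 billion, contributing k·(−c·ΔT) = (+£99.474 billion) / 0.50345 ≈ +£197.6 billion.
Net ΔY = k(ΔG − c·ΔT) = (+£243.474 billion) / 0.50345 ≈ +£484 billion.

+£484 billion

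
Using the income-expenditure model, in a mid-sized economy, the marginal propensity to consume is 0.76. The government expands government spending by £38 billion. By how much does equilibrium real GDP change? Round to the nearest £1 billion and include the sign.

+£158 billion

Expenditure multiplier = 1/(1 − MPC) = 1/(1 − 0.76) = 1/0.24 ≈ 4.167.
ΔY = k × ΔG = (+£38 billion) / 0.24 ≈ +£158 billion.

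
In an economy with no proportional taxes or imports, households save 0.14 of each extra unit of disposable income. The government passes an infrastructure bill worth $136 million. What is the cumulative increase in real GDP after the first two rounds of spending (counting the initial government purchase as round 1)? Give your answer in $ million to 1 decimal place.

$253.0 million

MPC = 1 − MPS = 1 − 0.14 = 0.86.
Round 1 adds ΔG = $136 million; each later round is MPC = 0.86 times the previous.
After 2 rounds: 136 + 116.96 = ΔG·(1 − c^2)/(1 − c) = 136 × (1 − 0.7396)/0.14 ≈ $253 million.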